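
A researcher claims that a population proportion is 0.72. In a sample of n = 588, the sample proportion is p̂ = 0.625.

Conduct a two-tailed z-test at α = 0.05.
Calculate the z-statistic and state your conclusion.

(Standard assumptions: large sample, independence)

H₀: p = 0.72, H₁: p ≠ 0.72
Standard error: SE = √(p₀(1-p₀)/n) = √(0.72×0.28/588) = 0.018516
z-statistic: z = (p̂ - p₀)/SE = (0.625 - 0.72)/0.018516 = -5.1307
Critical value: z_0.025 = ±1.960
p-value < 0.0001
Decision: reject H₀ at α = 0.05

Answer: z = -5.1307, reject H₀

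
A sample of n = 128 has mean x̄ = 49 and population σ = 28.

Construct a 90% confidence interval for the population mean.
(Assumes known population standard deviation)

Answer: (44.9288, 53.0712)

Derivation:
Confidence level: 90%, α = 0.1
z_0.05 = 1.645
SE = σ/√n = 28/√128 = 2.4749
Margin of error = 1.645 × 2.4749 = 4.0712
CI: x̄ ± margin = 49 ± 4.0712
CI: (44.9288, 53.0712)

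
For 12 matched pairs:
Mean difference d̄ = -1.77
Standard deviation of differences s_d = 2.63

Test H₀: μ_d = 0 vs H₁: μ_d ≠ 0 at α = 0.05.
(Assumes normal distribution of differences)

Answer: t = -2.3314, reject H₀

Derivation:
df = n - 1 = 11
SE = s_d/√n = 2.63/√12 = 0.7592
t = d̄/SE = -1.77/0.7592 = -2.3314
Critical value: t_{0.025,11} = ±2.201
p-value ≈ 0.0398
Decision: reject H₀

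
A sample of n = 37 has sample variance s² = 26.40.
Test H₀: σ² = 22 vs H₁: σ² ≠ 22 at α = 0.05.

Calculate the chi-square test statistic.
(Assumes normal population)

Answer: χ² = 43.2000, fail to reject H₀

Derivation:
df = n - 1 = 36
χ² = (n-1)s²/σ₀² = 36×26.40/22 = 43.2000
Critical values: χ²_{0.975,36} = 21.336, χ²_{0.025,36} = 54.437
Rejection region: χ² < 21.336 or χ² > 54.437
Decision: fail to reject H₀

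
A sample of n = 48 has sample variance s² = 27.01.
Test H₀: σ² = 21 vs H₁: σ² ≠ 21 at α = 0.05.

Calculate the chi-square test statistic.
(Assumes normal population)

Answer: χ² = 60.4510, fail to reject H₀

Derivation:
df = n - 1 = 47
χ² = (n-1)s²/σ₀² = 47×27.01/21 = 60.4510
Critical values: χ²_{0.975,47} = 29.956, χ²_{0.025,47} = 67.821
Rejection region: χ² < 29.956 or χ² > 67.821
Decision: fail to reject H₀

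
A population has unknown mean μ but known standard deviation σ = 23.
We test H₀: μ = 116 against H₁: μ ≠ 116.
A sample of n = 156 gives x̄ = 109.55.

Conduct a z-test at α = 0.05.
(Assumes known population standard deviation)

Answer: z = -3.5026, reject H₀

Derivation:
Standard error: SE = σ/√n = 23/√156 = 1.8415
z-statistic: z = (x̄ - μ₀)/SE = (109.55 - 116)/1.8415 = -3.5026
Critical value: ±1.960
p-value = 0.0005
Decision: reject H₀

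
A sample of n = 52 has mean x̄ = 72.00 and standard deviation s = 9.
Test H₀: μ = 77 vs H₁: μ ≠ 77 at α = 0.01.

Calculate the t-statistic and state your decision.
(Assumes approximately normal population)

Answer: t = -4.0061, reject H₀

Derivation:
df = n - 1 = 51
SE = s/√n = 9/√52 = 1.2481
t = (x̄ - μ₀)/SE = (72.00 - 77)/1.2481 = -4.0061
Critical value: t_{0.005,51} = ±2.676
p-value ≈ 0.0002
Decision: reject H₀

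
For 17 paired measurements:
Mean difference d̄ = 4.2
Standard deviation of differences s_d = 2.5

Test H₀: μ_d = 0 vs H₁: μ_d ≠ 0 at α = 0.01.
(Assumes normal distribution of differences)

Answer: t = 6.9273, reject H₀

Derivation:
df = n - 1 = 16
SE = s_d/√n = 2.5/√17 = 0.6063
t = d̄/SE = 4.2/0.6063 = 6.9273
Critical value: t_{0.005,16} = ±2.921
p-value < 0.0001
Decision: reject H₀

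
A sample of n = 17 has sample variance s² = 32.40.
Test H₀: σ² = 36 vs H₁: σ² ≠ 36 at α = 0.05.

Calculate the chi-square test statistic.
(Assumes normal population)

df = n - 1 = 16
χ² = (n-1)s²/σ₀² = 16×32.40/36 = 14.4000
Critical values: χ²_{0.975,16} = 6.908, χ²_{0.025,16} = 28.845
Rejection region: χ² < 6.908 or χ² > 28.845
Decision: fail to reject H₀

Answer: χ² = 14.4000, fail to reject H₀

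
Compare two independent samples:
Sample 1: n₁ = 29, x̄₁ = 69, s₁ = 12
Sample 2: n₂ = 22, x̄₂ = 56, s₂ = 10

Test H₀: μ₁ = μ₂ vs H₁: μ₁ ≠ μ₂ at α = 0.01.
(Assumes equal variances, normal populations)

Answer: t = 4.1103, reject H₀

Derivation:
Pooled variance: s²_p = [28×12² + 21×10²]/(49) = 125.1429
s_p = 11.1867
SE = s_p×√(1/n₁ + 1/n₂) = 11.1867×√(1/29 + 1/22) = 3.1628
t = (x̄₁ - x̄₂)/SE = (69 - 56)/3.1628 = 4.1103
df = 49, t-critical = ±2.680
Decision: reject H₀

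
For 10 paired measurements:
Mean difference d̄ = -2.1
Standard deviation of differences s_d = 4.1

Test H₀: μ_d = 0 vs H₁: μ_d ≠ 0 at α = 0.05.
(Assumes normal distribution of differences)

df = n - 1 = 9
SE = s_d/√n = 4.1/√10 = 1.2965
t = d̄/SE = -2.1/1.2965 = -1.6197
Critical value: t_{0.025,9} = ±2.262
p-value ≈ 0.1397
Decision: fail to reject H₀

Answer: t = -1.6197, fail to reject H₀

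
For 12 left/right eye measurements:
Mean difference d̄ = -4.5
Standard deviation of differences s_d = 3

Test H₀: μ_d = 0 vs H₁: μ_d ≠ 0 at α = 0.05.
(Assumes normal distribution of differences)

df = n - 1 = 11
SE = s_d/√n = 3/√12 = 0.8660
t = d̄/SE = -4.5/0.8660 = -5.1963
Critical value: t_{0.025,11} = ±2.201
p-value ≈ 0.0003
Decision: reject H₀

Answer: t = -5.1963, reject H₀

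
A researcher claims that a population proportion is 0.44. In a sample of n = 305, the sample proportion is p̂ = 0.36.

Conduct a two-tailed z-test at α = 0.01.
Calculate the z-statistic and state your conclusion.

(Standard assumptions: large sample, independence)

H₀: p = 0.44, H₁: p ≠ 0.44
Standard error: SE = √(p₀(1-p₀)/n) = √(0.44×0.56/305) = 0.028423
z-statistic: z = (p̂ - p₀)/SE = (0.36 - 0.44)/0.028423 = -2.8146
Critical value: z_0.005 = ±2.576
p-value = 0.0049
Decision: reject H₀ at α = 0.01

Answer: z = -2.8146, reject H₀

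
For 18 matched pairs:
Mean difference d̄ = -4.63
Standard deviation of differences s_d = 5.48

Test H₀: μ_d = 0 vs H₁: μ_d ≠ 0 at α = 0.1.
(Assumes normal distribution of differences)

Answer: t = -3.5847, reject H₀

Derivation:
df = n - 1 = 17
SE = s_d/√n = 5.48/√18 = 1.2916
t = d̄/SE = -4.63/1.2916 = -3.5847
Critical value: t_{0.05,17} = ±1.740
p-value ≈ 0.0023
Decision: reject H₀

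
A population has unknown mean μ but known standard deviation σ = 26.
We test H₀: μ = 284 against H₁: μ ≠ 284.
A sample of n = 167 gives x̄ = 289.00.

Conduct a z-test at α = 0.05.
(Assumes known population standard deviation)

Answer: z = 2.4852, reject H₀

Derivation:
Standard error: SE = σ/√n = 26/√167 = 2.0119
z-statistic: z = (x̄ - μ₀)/SE = (289.00 - 284)/2.0119 = 2.4852
Critical value: ±1.960
p-value = 0.0129
Decision: reject H₀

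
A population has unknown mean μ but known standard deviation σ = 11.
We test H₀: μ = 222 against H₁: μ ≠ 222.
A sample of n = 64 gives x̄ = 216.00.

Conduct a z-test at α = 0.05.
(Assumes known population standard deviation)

Answer: z = -4.3636, reject H₀

Derivation:
Standard error: SE = σ/√n = 11/√64 = 1.3750
z-statistic: z = (x̄ - μ₀)/SE = (216.00 - 222)/1.3750 = -4.3636
Critical value: ±1.960
p-value < 0.0001
Decision: reject H₀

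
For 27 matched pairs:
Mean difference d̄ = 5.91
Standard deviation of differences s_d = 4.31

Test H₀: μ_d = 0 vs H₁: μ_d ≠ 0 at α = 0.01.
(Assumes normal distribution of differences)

df = n - 1 = 26
SE = s_d/√n = 4.31/√27 = 0.8295
t = d̄/SE = 5.91/0.8295 = 7.1248
Critical value: t_{0.005,26} = ±2.779
p-value < 0.0001
Decision: reject H₀

Answer: t = 7.1248, reject H₀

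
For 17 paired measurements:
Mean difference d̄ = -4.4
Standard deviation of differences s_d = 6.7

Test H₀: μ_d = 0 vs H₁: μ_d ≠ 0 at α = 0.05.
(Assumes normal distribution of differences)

Answer: t = -2.7077, reject H₀

Derivation:
df = n - 1 = 16
SE = s_d/√n = 6.7/√17 = 1.6250
t = d̄/SE = -4.4/1.6250 = -2.7077
Critical value: t_{0.025,16} = ±2.120
p-value ≈ 0.0155
Decision: reject H₀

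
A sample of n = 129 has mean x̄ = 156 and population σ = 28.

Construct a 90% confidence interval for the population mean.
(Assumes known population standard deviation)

Confidence level: 90%, α = 0.1
z_0.05 = 1.645
SE = σ/√n = 28/√129 = 2.4653
Margin of error = 1.645 × 2.4653 = 4.0554
CI: x̄ ± margin = 156 ± 4.0554
CI: (151.9446, 160.0554)

Answer: (151.9446, 160.0554)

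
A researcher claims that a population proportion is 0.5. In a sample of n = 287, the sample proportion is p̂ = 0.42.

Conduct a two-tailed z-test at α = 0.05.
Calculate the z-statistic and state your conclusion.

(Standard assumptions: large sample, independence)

H₀: p = 0.5, H₁: p ≠ 0.5
Standard error: SE = √(p₀(1-p₀)/n) = √(0.5×0.5/287) = 0.029514
z-statistic: z = (p̂ - p₀)/SE = (0.42 - 0.5)/0.029514 = -2.7106
Critical value: z_0.025 = ±1.960
p-value = 0.0067
Decision: reject H₀ at α = 0.05

Answer: z = -2.7106, reject H₀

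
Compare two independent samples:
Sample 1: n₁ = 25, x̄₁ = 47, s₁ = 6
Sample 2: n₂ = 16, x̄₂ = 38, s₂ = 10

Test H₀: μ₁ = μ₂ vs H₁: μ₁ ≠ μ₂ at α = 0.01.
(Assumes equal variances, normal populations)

Answer: t = 3.6107, reject H₀

Derivation:
Pooled variance: s²_p = [24×6² + 15×10²]/(39) = 60.6154
s_p = 7.7856
SE = s_p×√(1/n₁ + 1/n₂) = 7.7856×√(1/25 + 1/16) = 2.4926
t = (x̄₁ - x̄₂)/SE = (47 - 38)/2.4926 = 3.6107
df = 39, t-critical = ±2.708
Decision: reject H₀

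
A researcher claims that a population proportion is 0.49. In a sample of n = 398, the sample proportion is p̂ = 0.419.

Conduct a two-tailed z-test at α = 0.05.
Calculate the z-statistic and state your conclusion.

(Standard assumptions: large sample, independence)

Answer: z = -2.8334, reject H₀

Derivation:
H₀: p = 0.49, H₁: p ≠ 0.49
Standard error: SE = √(p₀(1-p₀)/n) = √(0.49×0.51/398) = 0.025058
z-statistic: z = (p̂ - p₀)/SE = (0.419 - 0.49)/0.025058 = -2.8334
Critical value: z_0.025 = ±1.960
p-value = 0.0046
Decision: reject H₀ at α = 0.05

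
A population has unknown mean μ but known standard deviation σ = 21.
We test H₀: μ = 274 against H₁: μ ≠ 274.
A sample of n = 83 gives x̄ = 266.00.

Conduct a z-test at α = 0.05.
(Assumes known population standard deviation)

Answer: z = -3.4707, reject H₀

Derivation:
Standard error: SE = σ/√n = 21/√83 = 2.3050
z-statistic: z = (x̄ - μ₀)/SE = (266.00 - 274)/2.3050 = -3.4707
Critical value: ±1.960
p-value = 0.0005
Decision: reject H₀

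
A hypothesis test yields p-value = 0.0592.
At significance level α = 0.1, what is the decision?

Compare p-value to α:
0.0592 < 0.1
Decision: reject H₀

Answer: reject H₀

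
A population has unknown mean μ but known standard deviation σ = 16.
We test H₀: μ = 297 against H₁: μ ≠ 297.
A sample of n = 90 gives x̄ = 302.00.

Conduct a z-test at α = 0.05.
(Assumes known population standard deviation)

Standard error: SE = σ/√n = 16/√90 = 1.6865
z-statistic: z = (x̄ - μ₀)/SE = (302.00 - 297)/1.6865 = 2.9647
Critical value: ±1.960
p-value = 0.0030
Decision: reject H₀

Answer: z = 2.9647, reject H₀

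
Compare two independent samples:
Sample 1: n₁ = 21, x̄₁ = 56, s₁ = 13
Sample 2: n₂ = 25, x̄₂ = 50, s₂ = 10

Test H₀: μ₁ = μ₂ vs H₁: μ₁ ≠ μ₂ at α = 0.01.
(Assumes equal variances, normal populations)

Pooled variance: s²_p = [20×13² + 24×10²]/(44) = 131.3636
s_p = 11.4614
SE = s_p×√(1/n₁ + 1/n₂) = 11.4614×√(1/21 + 1/25) = 3.3926
t = (x̄₁ - x̄₂)/SE = (56 - 50)/3.3926 = 1.7686
df = 44, t-critical = ±2.692
Decision: fail to reject H₀

Answer: t = 1.7686, fail to reject H₀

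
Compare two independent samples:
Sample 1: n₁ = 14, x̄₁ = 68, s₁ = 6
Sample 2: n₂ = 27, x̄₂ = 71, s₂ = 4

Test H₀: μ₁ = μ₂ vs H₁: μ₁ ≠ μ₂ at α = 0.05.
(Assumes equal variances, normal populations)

Answer: t = -1.9133, fail to reject H₀

Derivation:
Pooled variance: s²_p = [13×6² + 26×4²]/(39) = 22.6667
s_p = 4.7610
SE = s_p×√(1/n₁ + 1/n₂) = 4.7610×√(1/14 + 1/27) = 1.5680
t = (x̄₁ - x̄₂)/SE = (68 - 71)/1.5680 = -1.9133
df = 39, t-critical = ±2.023
Decision: fail to reject H₀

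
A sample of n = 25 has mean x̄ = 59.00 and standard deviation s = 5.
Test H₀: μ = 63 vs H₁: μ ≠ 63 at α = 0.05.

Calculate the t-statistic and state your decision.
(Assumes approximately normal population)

df = n - 1 = 24
SE = s/√n = 5/√25 = 1.0000
t = (x̄ - μ₀)/SE = (59.00 - 63)/1.0000 = -4.0000
Critical value: t_{0.025,24} = ±2.064
p-value ≈ 0.0005
Decision: reject H₀

Answer: t = -4.0000, reject H₀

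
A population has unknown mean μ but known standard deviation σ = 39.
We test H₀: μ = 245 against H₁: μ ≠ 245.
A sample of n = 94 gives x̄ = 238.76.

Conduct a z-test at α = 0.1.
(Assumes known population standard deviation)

Standard error: SE = σ/√n = 39/√94 = 4.0225
z-statistic: z = (x̄ - μ₀)/SE = (238.76 - 245)/4.0225 = -1.5513
Critical value: ±1.645
p-value = 0.1208
Decision: fail to reject H₀

Answer: z = -1.5513, fail to reject H₀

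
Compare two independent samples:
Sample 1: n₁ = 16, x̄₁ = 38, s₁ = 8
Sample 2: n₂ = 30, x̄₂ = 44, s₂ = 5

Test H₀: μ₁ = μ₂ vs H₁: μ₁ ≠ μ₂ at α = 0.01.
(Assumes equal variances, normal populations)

Pooled variance: s²_p = [15×8² + 29×5²]/(44) = 38.2955
s_p = 6.1883
SE = s_p×√(1/n₁ + 1/n₂) = 6.1883×√(1/16 + 1/30) = 1.9157
t = (x̄₁ - x̄₂)/SE = (38 - 44)/1.9157 = -3.1320
df = 44, t-critical = ±2.692
Decision: reject H₀

Answer: t = -3.1320, reject H₀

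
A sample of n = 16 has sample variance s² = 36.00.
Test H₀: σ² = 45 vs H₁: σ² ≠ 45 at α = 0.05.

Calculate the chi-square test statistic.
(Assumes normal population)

df = n - 1 = 15
χ² = (n-1)s²/σ₀² = 15×36.00/45 = 12.0000
Critical values: χ²_{0.975,15} = 6.262, χ²_{0.025,15} = 27.488
Rejection region: χ² < 6.262 or χ² > 27.488
Decision: fail to reject H₀

Answer: χ² = 12.0000, fail to reject H₀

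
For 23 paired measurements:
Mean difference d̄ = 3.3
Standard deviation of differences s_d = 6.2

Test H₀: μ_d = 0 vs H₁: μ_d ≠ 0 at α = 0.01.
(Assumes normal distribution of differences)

Answer: t = 2.5526, fail to reject H₀

Derivation:
df = n - 1 = 22
SE = s_d/√n = 6.2/√23 = 1.2928
t = d̄/SE = 3.3/1.2928 = 2.5526
Critical value: t_{0.005,22} = ±2.819
p-value ≈ 0.0181
Decision: fail to reject H₀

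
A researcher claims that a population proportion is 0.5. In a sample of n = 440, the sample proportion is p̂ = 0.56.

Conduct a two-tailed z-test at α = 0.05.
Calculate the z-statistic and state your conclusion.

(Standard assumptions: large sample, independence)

H₀: p = 0.5, H₁: p ≠ 0.5
Standard error: SE = √(p₀(1-p₀)/n) = √(0.5×0.5/440) = 0.023837
z-statistic: z = (p̂ - p₀)/SE = (0.56 - 0.5)/0.023837 = 2.5171
Critical value: z_0.025 = ±1.960
p-value = 0.0118
Decision: reject H₀ at α = 0.05

Answer: z = 2.5171, reject H₀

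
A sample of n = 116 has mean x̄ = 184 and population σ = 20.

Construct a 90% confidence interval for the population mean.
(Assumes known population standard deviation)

Answer: (180.9452, 187.0548)

Derivation:
Confidence level: 90%, α = 0.1
z_0.05 = 1.645
SE = σ/√n = 20/√116 = 1.8570
Margin of error = 1.645 × 1.8570 = 3.0548
CI: x̄ ± margin = 184 ± 3.0548
CI: (180.9452, 187.0548)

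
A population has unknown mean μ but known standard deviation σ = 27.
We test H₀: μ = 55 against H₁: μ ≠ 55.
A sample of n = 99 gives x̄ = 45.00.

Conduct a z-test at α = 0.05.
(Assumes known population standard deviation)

Answer: z = -3.6851, reject H₀

Derivation:
Standard error: SE = σ/√n = 27/√99 = 2.7136
z-statistic: z = (x̄ - μ₀)/SE = (45.00 - 55)/2.7136 = -3.6851
Critical value: ±1.960
p-value = 0.0002
Decision: reject H₀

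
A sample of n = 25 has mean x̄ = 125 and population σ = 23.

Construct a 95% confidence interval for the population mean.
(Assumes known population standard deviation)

Confidence level: 95%, α = 0.05
z_0.025 = 1.960
SE = σ/√n = 23/√25 = 4.6000
Margin of error = 1.960 × 4.6000 = 9.0160
CI: x̄ ± margin = 125 ± 9.0160
CI: (115.9840, 134.0160)

Answer: (115.9840, 134.0160)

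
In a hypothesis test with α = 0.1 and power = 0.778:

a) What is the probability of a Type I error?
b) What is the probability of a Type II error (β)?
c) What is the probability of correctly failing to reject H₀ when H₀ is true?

a) Type I error probability = α = 0.1
b) Power = P(reject H₀ | H₁ true) = 1 - β = 0.778, so Type II error probability = β = 1 - Power = 0.222
c) P(fail to reject H₀ | H₀ true) = 1 - α = 0.9

Answer: a) 0.1, b) 0.222, c) 0.9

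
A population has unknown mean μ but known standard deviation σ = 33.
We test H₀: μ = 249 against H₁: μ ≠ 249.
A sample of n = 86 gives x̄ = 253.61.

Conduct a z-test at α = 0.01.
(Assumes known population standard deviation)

Answer: z = 1.2955, fail to reject H₀

Derivation:
Standard error: SE = σ/√n = 33/√86 = 3.5585
z-statistic: z = (x̄ - μ₀)/SE = (253.61 - 249)/3.5585 = 1.2955
Critical value: ±2.576
p-value = 0.1951
Decision: fail to reject H₀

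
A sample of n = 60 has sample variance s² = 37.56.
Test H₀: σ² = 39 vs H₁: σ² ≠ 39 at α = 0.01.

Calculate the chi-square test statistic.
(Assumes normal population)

df = n - 1 = 59
χ² = (n-1)s²/σ₀² = 59×37.56/39 = 56.8215
Critical values: χ²_{0.995,59} = 34.770, χ²_{0.005,59} = 90.715
Rejection region: χ² < 34.770 or χ² > 90.715
Decision: fail to reject H₀

Answer: χ² = 56.8215, fail to reject H₀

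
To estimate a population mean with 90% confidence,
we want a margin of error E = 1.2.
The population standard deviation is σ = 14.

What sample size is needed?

z_0.05 = 1.645
n = (z×σ/E)² = (1.645×14/1.2)²
n = 368.3201
Round up: n = 369

Answer: n = 369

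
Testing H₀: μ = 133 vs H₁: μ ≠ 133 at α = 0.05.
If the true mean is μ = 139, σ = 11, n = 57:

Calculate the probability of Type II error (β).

Answer: β ≈ 0.0155

Derivation:
SE = σ/√n = 11/√57 = 1.4570
Critical values: μ₀ ± z_0.025×SE = 133 ± 1.960×1.4570
Acceptance region: (130.1443, 135.8557)
Under H₁ (μ = 139): z_high = (135.8557 - 139)/1.4570 = -2.1581, z_low = (130.1443 - 139)/1.4570 = -6.0780
β = P(not reject | H₁) = Φ(-2.1581) - Φ(-6.0780) ≈ 0.0155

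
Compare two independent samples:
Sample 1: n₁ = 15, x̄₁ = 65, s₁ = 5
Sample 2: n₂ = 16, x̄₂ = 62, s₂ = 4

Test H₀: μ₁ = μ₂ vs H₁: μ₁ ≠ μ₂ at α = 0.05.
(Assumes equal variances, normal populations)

Answer: t = 1.8506, fail to reject H₀

Derivation:
Pooled variance: s²_p = [14×5² + 15×4²]/(29) = 20.3448
s_p = 4.5105
SE = s_p×√(1/n₁ + 1/n₂) = 4.5105×√(1/15 + 1/16) = 1.6211
t = (x̄₁ - x̄₂)/SE = (65 - 62)/1.6211 = 1.8506
df = 29, t-critical = ±2.045
Decision: fail to reject H₀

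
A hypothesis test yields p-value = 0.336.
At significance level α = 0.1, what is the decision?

Answer: fail to reject H₀

Derivation:
Compare p-value to α:
0.336 ≥ 0.1
Decision: fail to reject H₀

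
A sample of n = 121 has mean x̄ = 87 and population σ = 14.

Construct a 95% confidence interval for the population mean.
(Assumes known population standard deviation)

Confidence level: 95%, α = 0.05
z_0.025 = 1.960
SE = σ/√n = 14/√121 = 1.2727
Margin of error = 1.960 × 1.2727 = 2.4945
CI: x̄ ± margin = 87 ± 2.4945
CI: (84.5055, 89.4945)

Answer: (84.5055, 89.4945)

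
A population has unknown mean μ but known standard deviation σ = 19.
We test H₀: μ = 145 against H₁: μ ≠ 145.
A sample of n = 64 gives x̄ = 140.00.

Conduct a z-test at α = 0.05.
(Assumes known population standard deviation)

Standard error: SE = σ/√n = 19/√64 = 2.3750
z-statistic: z = (x̄ - μ₀)/SE = (140.00 - 145)/2.3750 = -2.1053
Critical value: ±1.960
p-value = 0.0353
Decision: reject H₀

Answer: z = -2.1053, reject H₀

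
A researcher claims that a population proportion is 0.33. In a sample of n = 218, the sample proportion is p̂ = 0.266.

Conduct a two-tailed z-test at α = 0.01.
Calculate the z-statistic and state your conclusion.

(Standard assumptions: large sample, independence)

H₀: p = 0.33, H₁: p ≠ 0.33
Standard error: SE = √(p₀(1-p₀)/n) = √(0.33×0.67/218) = 0.031847
z-statistic: z = (p̂ - p₀)/SE = (0.266 - 0.33)/0.031847 = -2.0096
Critical value: z_0.005 = ±2.576
p-value = 0.0445
Decision: fail to reject H₀ at α = 0.01

Answer: z = -2.0096, fail to reject H₀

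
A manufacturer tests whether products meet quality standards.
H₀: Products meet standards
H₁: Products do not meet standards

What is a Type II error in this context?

Answer: Accepting products as meeting standards when they don't

Derivation:
Type I error: rejecting H₀ when it is actually true (false positive).
Type II error: failing to reject H₀ when H₁ is actually true (false negative).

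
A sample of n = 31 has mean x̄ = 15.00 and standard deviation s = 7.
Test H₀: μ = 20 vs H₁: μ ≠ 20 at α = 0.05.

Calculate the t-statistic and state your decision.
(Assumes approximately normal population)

df = n - 1 = 30
SE = s/√n = 7/√31 = 1.2572
t = (x̄ - μ₀)/SE = (15.00 - 20)/1.2572 = -3.9771
Critical value: t_{0.025,30} = ±2.042
p-value ≈ 0.0004
Decision: reject H₀

Answer: t = -3.9771, reject H₀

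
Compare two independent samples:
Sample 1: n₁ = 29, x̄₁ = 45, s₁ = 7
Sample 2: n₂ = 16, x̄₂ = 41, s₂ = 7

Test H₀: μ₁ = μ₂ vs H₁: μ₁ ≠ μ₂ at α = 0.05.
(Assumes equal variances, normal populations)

Pooled variance: s²_p = [28×7² + 15×7²]/(43) = 49.0000
s_p = 7.0000
SE = s_p×√(1/n₁ + 1/n₂) = 7.0000×√(1/29 + 1/16) = 2.1799
t = (x̄₁ - x̄₂)/SE = (45 - 41)/2.1799 = 1.8349
df = 43, t-critical = ±2.017
Decision: fail to reject H₀

Answer: t = 1.8349, fail to reject H₀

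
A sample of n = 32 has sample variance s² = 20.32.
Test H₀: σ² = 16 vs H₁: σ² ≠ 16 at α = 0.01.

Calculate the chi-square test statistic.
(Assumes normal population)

Answer: χ² = 39.3700, fail to reject H₀

Derivation:
df = n - 1 = 31
χ² = (n-1)s²/σ₀² = 31×20.32/16 = 39.3700
Critical values: χ²_{0.995,31} = 14.458, χ²_{0.005,31} = 55.003
Rejection region: χ² < 14.458 or χ² > 55.003
Decision: fail to reject H₀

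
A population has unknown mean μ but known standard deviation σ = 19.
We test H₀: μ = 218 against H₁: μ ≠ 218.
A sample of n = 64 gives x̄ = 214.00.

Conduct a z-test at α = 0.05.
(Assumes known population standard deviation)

Answer: z = -1.6842, fail to reject H₀

Derivation:
Standard error: SE = σ/√n = 19/√64 = 2.3750
z-statistic: z = (x̄ - μ₀)/SE = (214.00 - 218)/2.3750 = -1.6842
Critical value: ±1.960
p-value = 0.0921
Decision: fail to reject H₀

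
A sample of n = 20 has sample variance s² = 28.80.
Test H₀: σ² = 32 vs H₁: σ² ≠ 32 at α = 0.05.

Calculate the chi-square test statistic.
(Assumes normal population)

df = n - 1 = 19
χ² = (n-1)s²/σ₀² = 19×28.80/32 = 17.1000
Critical values: χ²_{0.975,19} = 8.907, χ²_{0.025,19} = 32.852
Rejection region: χ² < 8.907 or χ² > 32.852
Decision: fail to reject H₀

Answer: χ² = 17.1000, fail to reject H₀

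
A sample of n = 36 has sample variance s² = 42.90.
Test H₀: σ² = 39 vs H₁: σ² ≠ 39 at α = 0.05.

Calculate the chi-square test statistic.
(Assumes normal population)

df = n - 1 = 35
χ² = (n-1)s²/σ₀² = 35×42.90/39 = 38.5000
Critical values: χ²_{0.975,35} = 20.569, χ²_{0.025,35} = 53.203
Rejection region: χ² < 20.569 or χ² > 53.203
Decision: fail to reject H₀

Answer: χ² = 38.5000, fail to reject H₀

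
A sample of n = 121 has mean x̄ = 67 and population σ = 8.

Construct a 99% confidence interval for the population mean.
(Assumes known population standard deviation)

Answer: (65.1265, 68.8735)

Derivation:
Confidence level: 99%, α = 0.01
z_0.005 = 2.576
SE = σ/√n = 8/√121 = 0.7273
Margin of error = 2.576 × 0.7273 = 1.8735
CI: x̄ ± margin = 67 ± 1.8735
CI: (65.1265, 68.8735)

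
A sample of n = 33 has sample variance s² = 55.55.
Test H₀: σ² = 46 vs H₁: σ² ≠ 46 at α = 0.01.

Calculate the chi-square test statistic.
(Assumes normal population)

Answer: χ² = 38.6435, fail to reject H₀

Derivation:
df = n - 1 = 32
χ² = (n-1)s²/σ₀² = 32×55.55/46 = 38.6435
Critical values: χ²_{0.995,32} = 15.134, χ²_{0.005,32} = 56.328
Rejection region: χ² < 15.134 or χ² > 56.328
Decision: fail to reject H₀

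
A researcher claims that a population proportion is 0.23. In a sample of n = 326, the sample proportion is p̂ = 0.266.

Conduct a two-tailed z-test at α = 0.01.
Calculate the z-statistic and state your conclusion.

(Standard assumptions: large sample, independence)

H₀: p = 0.23, H₁: p ≠ 0.23
Standard error: SE = √(p₀(1-p₀)/n) = √(0.23×0.77/326) = 0.023308
z-statistic: z = (p̂ - p₀)/SE = (0.266 - 0.23)/0.023308 = 1.5445
Critical value: z_0.005 = ±2.576
p-value = 0.1225
Decision: fail to reject H₀ at α = 0.01

Answer: z = 1.5445, fail to reject H₀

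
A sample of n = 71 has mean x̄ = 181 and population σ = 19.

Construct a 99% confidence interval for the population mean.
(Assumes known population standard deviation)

Confidence level: 99%, α = 0.01
z_0.005 = 2.576
SE = σ/√n = 19/√71 = 2.2549
Margin of error = 2.576 × 2.2549 = 5.8086
CI: x̄ ± margin = 181 ± 5.8086
CI: (175.1914, 186.8086)

Answer: (175.1914, 186.8086)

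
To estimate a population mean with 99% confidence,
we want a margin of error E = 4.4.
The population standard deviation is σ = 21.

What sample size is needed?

Answer: n = 152

Derivation:
z_0.005 = 2.576
n = (z×σ/E)² = (2.576×21/4.4)²
n = 151.1558
Round up: n = 152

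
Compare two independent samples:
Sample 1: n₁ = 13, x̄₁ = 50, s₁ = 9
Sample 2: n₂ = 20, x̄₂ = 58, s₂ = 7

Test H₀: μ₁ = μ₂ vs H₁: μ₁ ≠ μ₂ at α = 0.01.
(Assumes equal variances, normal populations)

Answer: t = -2.8660, reject H₀

Derivation:
Pooled variance: s²_p = [12×9² + 19×7²]/(31) = 61.3871
s_p = 7.8350
SE = s_p×√(1/n₁ + 1/n₂) = 7.8350×√(1/13 + 1/20) = 2.7913
t = (x̄₁ - x̄₂)/SE = (50 - 58)/2.7913 = -2.8660
df = 31, t-critical = ±2.744
Decision: reject H₀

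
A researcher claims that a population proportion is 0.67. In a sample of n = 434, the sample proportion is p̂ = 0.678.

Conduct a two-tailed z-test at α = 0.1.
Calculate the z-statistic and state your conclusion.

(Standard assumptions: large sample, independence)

H₀: p = 0.67, H₁: p ≠ 0.67
Standard error: SE = √(p₀(1-p₀)/n) = √(0.67×0.33/434) = 0.022571
z-statistic: z = (p̂ - p₀)/SE = (0.678 - 0.67)/0.022571 = 0.3544
Critical value: z_0.05 = ±1.645
p-value = 0.7230
Decision: fail to reject H₀ at α = 0.1

Answer: z = 0.3544, fail to reject H₀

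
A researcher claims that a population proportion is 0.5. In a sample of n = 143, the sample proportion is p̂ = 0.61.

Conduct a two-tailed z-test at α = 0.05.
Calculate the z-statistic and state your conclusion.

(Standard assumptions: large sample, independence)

Answer: z = 2.6308, reject H₀

Derivation:
H₀: p = 0.5, H₁: p ≠ 0.5
Standard error: SE = √(p₀(1-p₀)/n) = √(0.5×0.5/143) = 0.041812
z-statistic: z = (p̂ - p₀)/SE = (0.61 - 0.5)/0.041812 = 2.6308
Critical value: z_0.025 = ±1.960
p-value = 0.0085
Decision: reject H₀ at α = 0.05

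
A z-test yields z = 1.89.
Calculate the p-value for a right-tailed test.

Answer: p-value ≈ 0.0294

Derivation:
For z = 1.89:
p = P(Z > 1.89) = 1 - Φ(1.89) = 0.0294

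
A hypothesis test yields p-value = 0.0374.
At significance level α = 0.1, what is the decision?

Compare p-value to α:
0.0374 < 0.1
Decision: reject H₀

Answer: reject H₀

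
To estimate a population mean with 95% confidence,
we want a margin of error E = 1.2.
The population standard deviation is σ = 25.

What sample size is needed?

z_0.025 = 1.960
n = (z×σ/E)² = (1.960×25/1.2)²
n = 1667.3611
Round up: n = 1668

Answer: n = 1668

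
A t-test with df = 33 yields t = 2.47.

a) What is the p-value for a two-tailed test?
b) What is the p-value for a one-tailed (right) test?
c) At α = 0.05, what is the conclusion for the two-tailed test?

Answer: a) 0.0189, b) 0.0094, c) reject H₀

Derivation:
Using t-distribution with df = 33:
a) Two-tailed: p = 2×P(T > 2.47) = 0.0189
b) One-tailed: p = P(T > 2.47) = 0.0094
c) 0.0189 < 0.05, reject H₀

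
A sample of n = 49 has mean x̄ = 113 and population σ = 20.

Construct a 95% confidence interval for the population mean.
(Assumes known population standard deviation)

Answer: (107.4001, 118.5999)

Derivation:
Confidence level: 95%, α = 0.05
z_0.025 = 1.960
SE = σ/√n = 20/√49 = 2.8571
Margin of error = 1.960 × 2.8571 = 5.5999
CI: x̄ ± margin = 113 ± 5.5999
CI: (107.4001, 118.5999)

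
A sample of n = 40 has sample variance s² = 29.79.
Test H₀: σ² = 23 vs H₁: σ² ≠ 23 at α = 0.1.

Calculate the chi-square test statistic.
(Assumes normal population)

df = n - 1 = 39
χ² = (n-1)s²/σ₀² = 39×29.79/23 = 50.5135
Critical values: χ²_{0.95,39} = 25.695, χ²_{0.05,39} = 54.572
Rejection region: χ² < 25.695 or χ² > 54.572
Decision: fail to reject H₀

Answer: χ² = 50.5135, fail to reject H₀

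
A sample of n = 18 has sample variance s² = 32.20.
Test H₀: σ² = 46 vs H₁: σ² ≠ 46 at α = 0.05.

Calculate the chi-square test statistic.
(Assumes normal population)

Answer: χ² = 11.9000, fail to reject H₀

Derivation:
df = n - 1 = 17
χ² = (n-1)s²/σ₀² = 17×32.20/46 = 11.9000
Critical values: χ²_{0.975,17} = 7.564, χ²_{0.025,17} = 30.191
Rejection region: χ² < 7.564 or χ² > 30.191
Decision: fail to reject H₀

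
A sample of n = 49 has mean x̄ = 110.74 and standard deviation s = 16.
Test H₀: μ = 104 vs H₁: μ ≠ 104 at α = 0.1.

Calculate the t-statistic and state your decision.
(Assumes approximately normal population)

df = n - 1 = 48
SE = s/√n = 16/√49 = 2.2857
t = (x̄ - μ₀)/SE = (110.74 - 104)/2.2857 = 2.9488
Critical value: t_{0.05,48} = ±1.677
p-value ≈ 0.0049
Decision: reject H₀

Answer: t = 2.9488, reject H₀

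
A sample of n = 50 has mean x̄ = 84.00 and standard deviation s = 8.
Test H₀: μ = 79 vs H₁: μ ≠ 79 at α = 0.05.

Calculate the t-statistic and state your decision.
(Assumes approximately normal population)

df = n - 1 = 49
SE = s/√n = 8/√50 = 1.1314
t = (x̄ - μ₀)/SE = (84.00 - 79)/1.1314 = 4.4193
Critical value: t_{0.025,49} = ±2.010
p-value ≈ 0.0001
Decision: reject H₀

Answer: t = 4.4193, reject H₀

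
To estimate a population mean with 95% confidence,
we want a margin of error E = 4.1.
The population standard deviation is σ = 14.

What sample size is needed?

Answer: n = 45

Derivation:
z_0.025 = 1.960
n = (z×σ/E)² = (1.960×14/4.1)²
n = 44.7920
Round up: n = 45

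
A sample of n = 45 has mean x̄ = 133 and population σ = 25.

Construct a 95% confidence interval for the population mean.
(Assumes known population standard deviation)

Confidence level: 95%, α = 0.05
z_0.025 = 1.960
SE = σ/√n = 25/√45 = 3.7268
Margin of error = 1.960 × 3.7268 = 7.3045
CI: x̄ ± margin = 133 ± 7.3045
CI: (125.6955, 140.3045)

Answer: (125.6955, 140.3045)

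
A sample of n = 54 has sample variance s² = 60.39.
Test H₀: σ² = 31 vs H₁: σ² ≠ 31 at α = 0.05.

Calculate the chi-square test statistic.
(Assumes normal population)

Answer: χ² = 103.2474, reject H₀

Derivation:
df = n - 1 = 53
χ² = (n-1)s²/σ₀² = 53×60.39/31 = 103.2474
Critical values: χ²_{0.975,53} = 34.776, χ²_{0.025,53} = 75.002
Rejection region: χ² < 34.776 or χ² > 75.002
Decision: reject H₀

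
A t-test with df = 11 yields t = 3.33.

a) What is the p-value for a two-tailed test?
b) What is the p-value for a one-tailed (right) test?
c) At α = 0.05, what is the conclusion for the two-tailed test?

Answer: a) 0.0067, b) 0.0034, c) reject H₀

Derivation:
Using t-distribution with df = 11:
a) Two-tailed: p = 2×P(T > 3.33) = 0.0067
b) One-tailed: p = P(T > 3.33) = 0.0034
c) 0.0067 < 0.05, reject H₀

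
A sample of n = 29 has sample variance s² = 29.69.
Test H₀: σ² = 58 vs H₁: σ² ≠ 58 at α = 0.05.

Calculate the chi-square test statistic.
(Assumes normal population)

df = n - 1 = 28
χ² = (n-1)s²/σ₀² = 28×29.69/58 = 14.3331
Critical values: χ²_{0.975,28} = 15.308, χ²_{0.025,28} = 44.461
Rejection region: χ² < 15.308 or χ² > 44.461
Decision: reject H₀

Answer: χ² = 14.3331, reject H₀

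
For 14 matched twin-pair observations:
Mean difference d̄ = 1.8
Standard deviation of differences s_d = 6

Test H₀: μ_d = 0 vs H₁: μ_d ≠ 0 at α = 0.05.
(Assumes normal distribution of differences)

df = n - 1 = 13
SE = s_d/√n = 6/√14 = 1.6036
t = d̄/SE = 1.8/1.6036 = 1.1225
Critical value: t_{0.025,13} = ±2.160
p-value ≈ 0.2820
Decision: fail to reject H₀

Answer: t = 1.1225, fail to reject H₀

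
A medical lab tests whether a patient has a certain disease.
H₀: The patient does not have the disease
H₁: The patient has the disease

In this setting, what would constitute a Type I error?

A Type I error (probability α) occurs when we reject a true H₀.
A Type II error (probability β) occurs when we fail to reject a false H₀.

Answer: Diagnosing a healthy patient as having the disease (false positive)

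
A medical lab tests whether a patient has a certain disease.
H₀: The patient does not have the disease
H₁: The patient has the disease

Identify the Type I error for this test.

A Type I error (probability α) occurs when we reject a true H₀.
A Type II error (probability β) occurs when we fail to reject a false H₀.

Answer: Diagnosing a healthy patient as having the disease (false positive)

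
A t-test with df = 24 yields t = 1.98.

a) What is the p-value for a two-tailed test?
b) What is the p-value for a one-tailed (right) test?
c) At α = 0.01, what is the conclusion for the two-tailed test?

Using t-distribution with df = 24:
a) Two-tailed: p = 2×P(T > 1.98) = 0.0593
b) One-tailed: p = P(T > 1.98) = 0.0296
c) 0.0593 ≥ 0.01, fail to reject H₀

Answer: a) 0.0593, b) 0.0296, c) fail to reject H₀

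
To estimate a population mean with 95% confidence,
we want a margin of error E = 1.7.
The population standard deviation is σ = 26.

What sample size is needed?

z_0.025 = 1.960
n = (z×σ/E)² = (1.960×26/1.7)²
n = 898.5888
Round up: n = 899

Answer: n = 899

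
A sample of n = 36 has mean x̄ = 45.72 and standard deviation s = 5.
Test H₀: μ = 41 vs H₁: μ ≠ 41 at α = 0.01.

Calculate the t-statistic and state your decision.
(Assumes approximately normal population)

df = n - 1 = 35
SE = s/√n = 5/√36 = 0.8333
t = (x̄ - μ₀)/SE = (45.72 - 41)/0.8333 = 5.6642
Critical value: t_{0.005,35} = ±2.724
p-value < 0.0001
Decision: reject H₀

Answer: t = 5.6642, reject H₀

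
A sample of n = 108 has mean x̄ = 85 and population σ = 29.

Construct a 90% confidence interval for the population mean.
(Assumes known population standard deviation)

Confidence level: 90%, α = 0.1
z_0.05 = 1.645
SE = σ/√n = 29/√108 = 2.7905
Margin of error = 1.645 × 2.7905 = 4.5904
CI: x̄ ± margin = 85 ± 4.5904
CI: (80.4096, 89.5904)

Answer: (80.4096, 89.5904)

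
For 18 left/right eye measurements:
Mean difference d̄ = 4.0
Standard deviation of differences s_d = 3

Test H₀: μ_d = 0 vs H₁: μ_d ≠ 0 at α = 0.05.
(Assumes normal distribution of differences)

df = n - 1 = 17
SE = s_d/√n = 3/√18 = 0.7071
t = d̄/SE = 4.0/0.7071 = 5.6569
Critical value: t_{0.025,17} = ±2.110
p-value < 0.0001
Decision: reject H₀

Answer: t = 5.6569, reject H₀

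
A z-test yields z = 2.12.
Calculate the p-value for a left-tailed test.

Answer: p-value ≈ 0.9830

Derivation:
For z = 2.12:
p = P(Z < 2.12) = Φ(2.12) = 0.9830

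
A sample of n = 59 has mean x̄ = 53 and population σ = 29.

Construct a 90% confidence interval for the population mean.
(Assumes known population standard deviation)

Confidence level: 90%, α = 0.1
z_0.05 = 1.645
SE = σ/√n = 29/√59 = 3.7755
Margin of error = 1.645 × 3.7755 = 6.2107
CI: x̄ ± margin = 53 ± 6.2107
CI: (46.7893, 59.2107)

Answer: (46.7893, 59.2107)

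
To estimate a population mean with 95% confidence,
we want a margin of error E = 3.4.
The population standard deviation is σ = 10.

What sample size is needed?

Answer: n = 34

Derivation:
z_0.025 = 1.960
n = (z×σ/E)² = (1.960×10/3.4)²
n = 33.2318
Round up: n = 34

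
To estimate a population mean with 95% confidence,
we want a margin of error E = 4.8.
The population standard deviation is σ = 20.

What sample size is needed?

Answer: n = 67

Derivation:
z_0.025 = 1.960
n = (z×σ/E)² = (1.960×20/4.8)²
n = 66.6944
Round up: n = 67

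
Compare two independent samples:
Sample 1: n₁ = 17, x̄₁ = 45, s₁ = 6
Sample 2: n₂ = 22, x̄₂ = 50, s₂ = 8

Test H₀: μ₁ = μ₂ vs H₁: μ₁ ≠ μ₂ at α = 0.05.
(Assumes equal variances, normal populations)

Pooled variance: s²_p = [16×6² + 21×8²]/(37) = 51.8919
s_p = 7.2036
SE = s_p×√(1/n₁ + 1/n₂) = 7.2036×√(1/17 + 1/22) = 2.3262
t = (x̄₁ - x̄₂)/SE = (45 - 50)/2.3262 = -2.1494
df = 37, t-critical = ±2.026
Decision: reject H₀

Answer: t = -2.1494, reject H₀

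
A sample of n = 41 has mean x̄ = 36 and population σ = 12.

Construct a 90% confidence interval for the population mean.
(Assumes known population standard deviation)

Confidence level: 90%, α = 0.1
z_0.05 = 1.645
SE = σ/√n = 12/√41 = 1.8741
Margin of error = 1.645 × 1.8741 = 3.0829
CI: x̄ ± margin = 36 ± 3.0829
CI: (32.9171, 39.0829)

Answer: (32.9171, 39.0829)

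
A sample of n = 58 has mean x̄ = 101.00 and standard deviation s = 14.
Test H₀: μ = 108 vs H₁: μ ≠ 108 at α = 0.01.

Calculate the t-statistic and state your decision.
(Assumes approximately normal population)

Answer: t = -3.8079, reject H₀

Derivation:
df = n - 1 = 57
SE = s/√n = 14/√58 = 1.8383
t = (x̄ - μ₀)/SE = (101.00 - 108)/1.8383 = -3.8079
Critical value: t_{0.005,57} = ±2.665
p-value ≈ 0.0003
Decision: reject H₀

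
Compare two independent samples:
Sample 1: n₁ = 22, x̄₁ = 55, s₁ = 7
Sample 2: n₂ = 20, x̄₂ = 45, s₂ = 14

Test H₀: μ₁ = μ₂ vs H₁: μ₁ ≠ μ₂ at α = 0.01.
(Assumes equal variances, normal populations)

Answer: t = 2.9693, reject H₀

Derivation:
Pooled variance: s²_p = [21×7² + 19×14²]/(40) = 118.8250
s_p = 10.9007
SE = s_p×√(1/n₁ + 1/n₂) = 10.9007×√(1/22 + 1/20) = 3.3678
t = (x̄₁ - x̄₂)/SE = (55 - 45)/3.3678 = 2.9693
df = 40, t-critical = ±2.704
Decision: reject H₀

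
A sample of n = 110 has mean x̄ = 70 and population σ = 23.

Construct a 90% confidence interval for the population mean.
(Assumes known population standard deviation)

Confidence level: 90%, α = 0.1
z_0.05 = 1.645
SE = σ/√n = 23/√110 = 2.1930
Margin of error = 1.645 × 2.1930 = 3.6075
CI: x̄ ± margin = 70 ± 3.6075
CI: (66.3925, 73.6075)

Answer: (66.3925, 73.6075)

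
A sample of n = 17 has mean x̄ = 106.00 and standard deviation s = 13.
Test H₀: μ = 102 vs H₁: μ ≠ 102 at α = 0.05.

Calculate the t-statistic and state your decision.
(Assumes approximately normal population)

df = n - 1 = 16
SE = s/√n = 13/√17 = 3.1530
t = (x̄ - μ₀)/SE = (106.00 - 102)/3.1530 = 1.2686
Critical value: t_{0.025,16} = ±2.120
p-value ≈ 0.2227
Decision: fail to reject H₀

Answer: t = 1.2686, fail to reject H₀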